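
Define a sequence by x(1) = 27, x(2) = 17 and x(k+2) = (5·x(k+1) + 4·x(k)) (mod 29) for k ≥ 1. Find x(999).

We have x(1) = 27,  x(2) = 17,  x(3) = 19,  x(4) = 18,  x(5) = 21,  x(6) = 3,  x(7) = 12,  x(8) = 14,  x(9) = 2,  x(10) = 8,  x(11) = 19,  x(12) = 11,  x(13) = 15,  x(14) = 3,  x(15) = 17,  x(16) = 10,  x(17) = 2,  x(18) = 21,  x(19) = 26,  x(20) = 11,  x(21) = 14,  x(22) = 27,  x(23) = 17.
Since (x(22), x(23)) = (x(1), x(2)) = (27, 17) (two consecutive terms determine the rest), the sequence is periodic with period 21.
(999 - 1) mod 21 = 11, so x(999) = x(12) = 11.

11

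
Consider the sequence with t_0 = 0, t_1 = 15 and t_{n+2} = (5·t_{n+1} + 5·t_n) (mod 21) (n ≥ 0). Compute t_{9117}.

t_0 = 0,  t_1 = 15,  t_2 = 12,  t_3 = 9,  t_4 = 0,  t_5 = 3,  t_6 = 15,  t_7 = 6,  t_8 = 0,  t_9 = 9,  t_{10} = 3,  t_{11} = 18,  t_{12} = 0,  t_{13} = 6,  t_{14} = 9,  t_{15} = 12,  t_{16} = 0,  t_{17} = 18,  t_{18} = 6,  t_{19} = 15,  t_{20} = 0,  t_{21} = 12,  t_{22} = 18,  t_{23} = 3,  t_{24} = 0,  t_{25} = 15.
Since (t_{24}, t_{25}) = (t_0, t_1) = (0, 15) (two consecutive terms determine the rest), the sequence is periodic with period 24.
So t_{9117} = t_{0 + ((9117-0) mod 24)} = t_{21} = 12.

12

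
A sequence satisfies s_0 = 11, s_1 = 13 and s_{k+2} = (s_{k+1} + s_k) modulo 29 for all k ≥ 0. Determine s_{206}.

16

s_0 = 11, s_1 = 13, s_2 = 24, s_3 = 8, s_4 = 3, s_5 = 11, s_6 = 14, s_7 = 25, s_8 = 10, s_9 = 6, s_{10} = 16, s_{11} = 22, s_{12} = 9, s_{13} = 2, s_{14} = 11, s_{15} = 13.
The sequence repeats with period 14.
So s_{206} = s_{0 + ((206-0) mod 14)} = s_{10} = 16.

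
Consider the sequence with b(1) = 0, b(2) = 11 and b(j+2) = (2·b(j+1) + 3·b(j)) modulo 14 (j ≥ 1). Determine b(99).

8

Computing terms: b(1) = 0; b(2) = 11; b(3) = 8; b(4) = 7; b(5) = 10; b(6) = 13; b(7) = 0; b(8) = 11.
The sequence repeats with period 6.
(99 - 1) mod 6 = 2, so b(99) = b(3) = 8.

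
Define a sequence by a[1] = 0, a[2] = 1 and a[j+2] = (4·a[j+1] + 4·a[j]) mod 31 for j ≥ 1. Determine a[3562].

24

Listing terms: a[1] = 0,  a[2] = 1,  a[3] = 4,  a[4] = 20,  a[5] = 3,  a[6] = 30,  a[7] = 8,  a[8] = 28,  a[9] = 20,  a[10] = 6,  a[11] = 11,  a[12] = 6,  a[13] = 6,  a[14] = 17,  a[15] = 30,  a[16] = 2,  a[17] = 4,  a[18] = 24,  a[19] = 19,  a[20] = 17,  a[21] = 20,  a[22] = 24,  a[23] = 21,  a[24] = 25,  a[25] = 29,  a[26] = 30,  a[27] = 19,  a[28] = 10,  a[29] = 23,  a[30] = 8,  a[31] = 0,  a[32] = 1.
Since (a[31], a[32]) = (a[1], a[2]) = (0, 1) (two consecutive terms determine the rest), the sequence is periodic with period 30.
(3562 - 1) mod 30 = 21, so a[3562] = a[22] = 24.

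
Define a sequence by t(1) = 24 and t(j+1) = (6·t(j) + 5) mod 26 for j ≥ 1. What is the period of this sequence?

12

Listing terms: t(1) = 24, t(2) = 19, t(3) = 15, t(4) = 17, t(5) = 3, t(6) = 23, t(7) = 13, t(8) = 5, t(9) = 9, t(10) = 7, t(11) = 21, t(12) = 1, t(13) = 11, t(14) = 19.
Since t(14) = t(2) = 19, the sequence is eventually periodic: after a pre-period of length 1 it cycles with period 12.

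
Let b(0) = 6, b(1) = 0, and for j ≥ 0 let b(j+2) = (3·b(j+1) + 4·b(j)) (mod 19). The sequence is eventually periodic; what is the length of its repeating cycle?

Listing terms: b(0) = 6, b(1) = 0, b(2) = 5, b(3) = 15, b(4) = 8, b(5) = 8, b(6) = 18, b(7) = 10, b(8) = 7, b(9) = 4, b(10) = 2, b(11) = 3, b(12) = 17, b(13) = 6, b(14) = 10, b(15) = 16, b(16) = 12, b(17) = 5, b(18) = 6, b(19) = 0.
The sequence repeats with period 18.

18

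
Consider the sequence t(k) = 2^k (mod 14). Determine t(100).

We have t(1) = 2; t(2) = 4; t(3) = 8; t(4) = 2.
Since t(4) = t(1) = 2, the sequence is periodic with period 3.
(100 - 1) mod 3 = 0, so t(100) = t(1) = 2.

2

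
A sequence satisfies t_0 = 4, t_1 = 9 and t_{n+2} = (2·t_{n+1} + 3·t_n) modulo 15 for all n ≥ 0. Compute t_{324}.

We have t_0 = 4, t_1 = 9, t_2 = 0, t_3 = 12, t_4 = 9, t_5 = 9, t_6 = 0.
Since (t_5, t_6) = (t_1, t_2) = (9, 0) (two consecutive terms determine the rest), the sequence is eventually periodic: after a pre-period of length 1 it cycles with period 4.
For n ≥ 1, t_n depends only on (n - 1) mod 4. (324 - 1) mod 4 = 3, so t_{324} = t_4 = 9.

9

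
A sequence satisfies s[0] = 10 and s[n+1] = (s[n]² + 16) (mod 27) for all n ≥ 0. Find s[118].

Listing terms: s[0] = 10, s[1] = 8, s[2] = 26, s[3] = 17, s[4] = 8.
Since s[4] = s[1] = 8, the sequence is eventually periodic: after a pre-period of length 1 it cycles with period 3.
For n ≥ 1, s[n] depends only on (n - 1) mod 3. (118 - 1) mod 3 = 0, so s[118] = s[1] = 8.

8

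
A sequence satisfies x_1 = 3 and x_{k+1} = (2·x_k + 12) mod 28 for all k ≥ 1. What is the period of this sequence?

We have x_1 = 3; x_2 = 18; x_3 = 20; x_4 = 24; x_5 = 4; x_6 = 20.
Since x_6 = x_3 = 20, the sequence is eventually periodic: after a pre-period of length 2 it cycles with period 3.

3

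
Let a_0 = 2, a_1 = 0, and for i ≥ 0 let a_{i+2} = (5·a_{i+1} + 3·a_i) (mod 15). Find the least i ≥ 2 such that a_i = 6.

We have a_0 = 2, a_1 = 0, a_2 = 6, a_3 = 0, a_4 = 3, a_5 = 0, a_6 = 9, a_7 = 0, a_8 = 12, a_9 = 0, a_{10} = 6.
Since (a_9, a_{10}) = (a_1, a_2) = (0, 6) (two consecutive terms determine the rest), the sequence is eventually periodic: after a pre-period of length 1 it cycles with period 8.
The value 6 first appears (with i ≥ 2) at a_2.

2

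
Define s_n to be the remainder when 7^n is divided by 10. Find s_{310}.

9

We have s_1 = 7, s_2 = 9, s_3 = 3, s_4 = 1, s_5 = 7.
Since s_5 = s_1 = 7, the sequence is periodic with period 4.
(310 - 1) mod 4 = 1, so s_{310} = s_2 = 9.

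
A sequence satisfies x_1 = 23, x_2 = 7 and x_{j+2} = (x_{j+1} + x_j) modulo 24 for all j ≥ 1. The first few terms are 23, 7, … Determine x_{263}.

x_1 = 23,  x_2 = 7,  x_3 = 6,  x_4 = 13,  x_5 = 19,  x_6 = 8,  x_7 = 3,  x_8 = 11,  x_9 = 14,  x_{10} = 1,  x_{11} = 15,  x_{12} = 16,  x_{13} = 7,  x_{14} = 23,  x_{15} = 6,  x_{16} = 5,  x_{17} = 11,  x_{18} = 16,  x_{19} = 3,  x_{20} = 19,  x_{21} = 22,  x_{22} = 17,  x_{23} = 15,  x_{24} = 8,  x_{25} = 23,  x_{26} = 7.
The sequence repeats with period 24.
(263 - 1) mod 24 = 22, so x_{263} = x_{23} = 15.

15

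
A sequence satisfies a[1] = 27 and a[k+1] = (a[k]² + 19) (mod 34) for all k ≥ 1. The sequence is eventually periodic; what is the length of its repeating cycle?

a[1] = 27,  a[2] = 0,  a[3] = 19,  a[4] = 6,  a[5] = 21,  a[6] = 18,  a[7] = 3,  a[8] = 28,  a[9] = 21.
Since a[9] = a[5] = 21, the sequence is eventually periodic: after a pre-period of length 4 it cycles with period 4.

4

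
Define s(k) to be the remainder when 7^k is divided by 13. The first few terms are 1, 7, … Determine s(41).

We have s(0) = 1; s(1) = 7; s(2) = 10; s(3) = 5; s(4) = 9; s(5) = 11; s(6) = 12; s(7) = 6; s(8) = 3; s(9) = 8; s(10) = 4; s(11) = 2; s(12) = 1.
The sequence repeats with period 12.
So s(41) = s(0 + ((41-0) mod 12)) = s(5) = 11.

11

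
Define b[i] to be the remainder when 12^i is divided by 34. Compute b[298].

26

b[1] = 12,  b[2] = 8,  b[3] = 28,  b[4] = 30,  b[5] = 20,  b[6] = 2,  b[7] = 24,  b[8] = 16,  b[9] = 22,  b[10] = 26,  b[11] = 6,  b[12] = 4,  b[13] = 14,  b[14] = 32,  b[15] = 10,  b[16] = 18,  b[17] = 12.
The sequence repeats with period 16.
(298 - 1) mod 16 = 9, so b[298] = b[10] = 26.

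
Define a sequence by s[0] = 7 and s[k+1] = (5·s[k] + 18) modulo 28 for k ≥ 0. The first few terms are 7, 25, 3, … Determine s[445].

Computing terms: s[0] = 7, s[1] = 25, s[2] = 3, s[3] = 5, s[4] = 15, s[5] = 9, s[6] = 7.
The sequence repeats with period 6.
So s[445] = s[0 + ((445-0) mod 6)] = s[1] = 25.

25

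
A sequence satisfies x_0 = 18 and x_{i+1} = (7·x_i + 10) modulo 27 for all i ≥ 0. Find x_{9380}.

x_0 = 18,  x_1 = 1,  x_2 = 17,  x_3 = 21,  x_4 = 22,  x_5 = 2,  x_6 = 24,  x_7 = 16,  x_8 = 14,  x_9 = 0,  x_{10} = 10,  x_{11} = 26,  x_{12} = 3,  x_{13} = 4,  x_{14} = 11,  x_{15} = 6,  x_{16} = 25,  x_{17} = 23,  x_{18} = 9,  x_{19} = 19,  x_{20} = 8,  x_{21} = 12,  x_{22} = 13,  x_{23} = 20,  x_{24} = 15,  x_{25} = 7,  x_{26} = 5,  x_{27} = 18.
Since x_{27} = x_0 = 18, the sequence is periodic with period 27.
So x_{9380} = x_{0 + ((9380-0) mod 27)} = x_{11} = 26.

26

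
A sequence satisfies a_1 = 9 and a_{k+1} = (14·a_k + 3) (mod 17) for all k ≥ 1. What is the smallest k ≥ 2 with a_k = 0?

Listing terms: a_1 = 9; a_2 = 10; a_3 = 7; a_4 = 16; a_5 = 6; a_6 = 2; a_7 = 14; a_8 = 12; a_9 = 1; a_{10} = 0; a_{11} = 3; a_{12} = 11; a_{13} = 4; a_{14} = 8; a_{15} = 13; a_{16} = 15; a_{17} = 9.
Since a_{17} = a_1 = 9, the sequence is periodic with period 16.
The value 0 first appears (with k ≥ 2) at a_{10}.

10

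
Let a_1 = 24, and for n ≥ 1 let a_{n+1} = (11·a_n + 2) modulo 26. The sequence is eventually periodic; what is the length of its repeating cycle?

12

a_1 = 24, a_2 = 6, a_3 = 16, a_4 = 22, a_5 = 10, a_6 = 8, a_7 = 12, a_8 = 4, a_9 = 20, a_{10} = 14, a_{11} = 0, a_{12} = 2, a_{13} = 24.
The sequence repeats with period 12.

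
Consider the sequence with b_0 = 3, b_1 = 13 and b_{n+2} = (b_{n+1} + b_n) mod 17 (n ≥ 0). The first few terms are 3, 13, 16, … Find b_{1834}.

10

b_0 = 3,  b_1 = 13,  b_2 = 16,  b_3 = 12,  b_4 = 11,  b_5 = 6,  b_6 = 0,  b_7 = 6,  b_8 = 6,  b_9 = 12,  b_{10} = 1,  b_{11} = 13,  b_{12} = 14,  b_{13} = 10,  b_{14} = 7,  b_{15} = 0,  b_{16} = 7,  b_{17} = 7,  b_{18} = 14,  b_{19} = 4,  b_{20} = 1,  b_{21} = 5,  b_{22} = 6,  b_{23} = 11,  b_{24} = 0,  b_{25} = 11,  b_{26} = 11,  b_{27} = 5,  b_{28} = 16,  b_{29} = 4,  b_{30} = 3,  b_{31} = 7,  b_{32} = 10,  b_{33} = 0,  b_{34} = 10,  b_{35} = 10,  b_{36} = 3,  b_{37} = 13.
Since (b_{36}, b_{37}) = (b_0, b_1) = (3, 13) (two consecutive terms determine the rest), the sequence is periodic with period 36.
(1834 - 0) mod 36 = 34, so b_{1834} = b_{34} = 10.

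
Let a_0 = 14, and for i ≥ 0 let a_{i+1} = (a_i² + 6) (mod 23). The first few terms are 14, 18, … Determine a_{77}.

Computing terms: a_0 = 14,  a_1 = 18,  a_2 = 8,  a_3 = 1,  a_4 = 7,  a_5 = 9,  a_6 = 18.
Since a_6 = a_1 = 18, the sequence is eventually periodic: after a pre-period of length 1 it cycles with period 5.
For i ≥ 1, a_i depends only on (i - 1) mod 5. (77 - 1) mod 5 = 1, so a_{77} = a_2 = 8.

8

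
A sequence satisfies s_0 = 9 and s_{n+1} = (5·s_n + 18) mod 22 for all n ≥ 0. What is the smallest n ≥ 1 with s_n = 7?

Computing terms: s_0 = 9, s_1 = 19, s_2 = 3, s_3 = 11, s_4 = 7, s_5 = 9.
The sequence repeats with period 5.
The value 7 first appears (with n ≥ 1) at s_4.

4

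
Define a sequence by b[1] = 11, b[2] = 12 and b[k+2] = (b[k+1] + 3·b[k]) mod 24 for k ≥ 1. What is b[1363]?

Listing terms: b[1] = 11, b[2] = 12, b[3] = 21, b[4] = 9, b[5] = 0, b[6] = 3, b[7] = 3, b[8] = 12, b[9] = 21.
Since (b[8], b[9]) = (b[2], b[3]) = (12, 21) (two consecutive terms determine the rest), the sequence is eventually periodic: after a pre-period of length 1 it cycles with period 6.
For k ≥ 2, b[k] depends only on (k - 2) mod 6. (1363 - 2) mod 6 = 5, so b[1363] = b[7] = 3.

3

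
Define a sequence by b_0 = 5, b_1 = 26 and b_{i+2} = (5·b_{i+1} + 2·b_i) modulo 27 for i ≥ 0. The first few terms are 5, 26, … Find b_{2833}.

Listing terms: b_0 = 5, b_1 = 26, b_2 = 5, b_3 = 23, b_4 = 17, b_5 = 23, b_6 = 14, b_7 = 8, b_8 = 14, b_9 = 5, b_{10} = 26.
Since (b_9, b_{10}) = (b_0, b_1) = (5, 26) (two consecutive terms determine the rest), the sequence is periodic with period 9.
So b_{2833} = b_{0 + ((2833-0) mod 9)} = b_7 = 8.

8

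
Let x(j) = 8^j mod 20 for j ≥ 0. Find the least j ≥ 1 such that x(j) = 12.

We have x(0) = 1,  x(1) = 8,  x(2) = 4,  x(3) = 12,  x(4) = 16,  x(5) = 8.
Since x(5) = x(1) = 8, the sequence is eventually periodic: after a pre-period of length 1 it cycles with period 4.
The value 12 first appears (with j ≥ 1) at x(3).

3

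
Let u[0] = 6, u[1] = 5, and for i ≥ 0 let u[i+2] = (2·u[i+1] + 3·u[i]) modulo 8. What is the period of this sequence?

8

We have u[0] = 6; u[1] = 5; u[2] = 4; u[3] = 7; u[4] = 2; u[5] = 1; u[6] = 0; u[7] = 3; u[8] = 6; u[9] = 5.
Since (u[8], u[9]) = (u[0], u[1]) = (6, 5) (two consecutive terms determine the rest), the sequence is periodic with period 8.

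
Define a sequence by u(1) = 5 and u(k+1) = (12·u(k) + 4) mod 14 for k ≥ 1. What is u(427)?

Computing terms: u(1) = 5,  u(2) = 8,  u(3) = 2,  u(4) = 0,  u(5) = 4,  u(6) = 10,  u(7) = 12,  u(8) = 8.
Since u(8) = u(2) = 8, the sequence is eventually periodic: after a pre-period of length 1 it cycles with period 6.
For k ≥ 2, u(k) depends only on (k - 2) mod 6. (427 - 2) mod 6 = 5, so u(427) = u(7) = 12.

12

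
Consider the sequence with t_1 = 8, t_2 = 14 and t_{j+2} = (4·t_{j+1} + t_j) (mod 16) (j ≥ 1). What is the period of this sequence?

4

Listing terms: t_1 = 8; t_2 = 14; t_3 = 0; t_4 = 14; t_5 = 8; t_6 = 14.
The sequence repeats with period 4.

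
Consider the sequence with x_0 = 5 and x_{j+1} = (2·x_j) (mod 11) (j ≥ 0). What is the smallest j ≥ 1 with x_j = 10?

x_0 = 5; x_1 = 10; x_2 = 9; x_3 = 7; x_4 = 3; x_5 = 6; x_6 = 1; x_7 = 2; x_8 = 4; x_9 = 8; x_{10} = 5.
The sequence repeats with period 10.
The value 10 first appears (with j ≥ 1) at x_1.

1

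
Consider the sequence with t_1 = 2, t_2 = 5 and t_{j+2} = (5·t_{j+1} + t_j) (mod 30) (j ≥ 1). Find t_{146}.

We have t_1 = 2, t_2 = 5, t_3 = 27, t_4 = 20, t_5 = 7, t_6 = 25, t_7 = 12, t_8 = 25, t_9 = 17, t_{10} = 20, t_{11} = 27, t_{12} = 5, t_{13} = 22, t_{14} = 25, t_{15} = 27, t_{16} = 10, t_{17} = 17, t_{18} = 5, t_{19} = 12, t_{20} = 5, t_{21} = 7, t_{22} = 10, t_{23} = 27, t_{24} = 25, t_{25} = 2, t_{26} = 5.
The sequence repeats with period 24.
(146 - 1) mod 24 = 1, so t_{146} = t_2 = 5.

5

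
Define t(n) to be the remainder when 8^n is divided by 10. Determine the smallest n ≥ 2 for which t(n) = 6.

4

Listing terms: t(1) = 8,  t(2) = 4,  t(3) = 2,  t(4) = 6,  t(5) = 8.
The sequence repeats with period 4.
The value 6 first appears (with n ≥ 2) at t(4).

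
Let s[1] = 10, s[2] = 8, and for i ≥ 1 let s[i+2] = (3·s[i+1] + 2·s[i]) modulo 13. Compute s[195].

Computing terms: s[1] = 10,  s[2] = 8,  s[3] = 5,  s[4] = 5,  s[5] = 12,  s[6] = 7,  s[7] = 6,  s[8] = 6,  s[9] = 4,  s[10] = 11,  s[11] = 2,  s[12] = 2,  s[13] = 10,  s[14] = 8.
Since (s[13], s[14]) = (s[1], s[2]) = (10, 8) (two consecutive terms determine the rest), the sequence is periodic with period 12.
(195 - 1) mod 12 = 2, so s[195] = s[3] = 5.

5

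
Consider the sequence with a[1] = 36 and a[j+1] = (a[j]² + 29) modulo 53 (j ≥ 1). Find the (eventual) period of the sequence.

Listing terms: a[1] = 36,  a[2] = 0,  a[3] = 29,  a[4] = 22,  a[5] = 36.
The sequence repeats with period 4.

4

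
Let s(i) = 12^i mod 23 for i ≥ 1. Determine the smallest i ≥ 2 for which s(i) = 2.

10

Computing terms: s(1) = 12; s(2) = 6; s(3) = 3; s(4) = 13; s(5) = 18; s(6) = 9; s(7) = 16; s(8) = 8; s(9) = 4; s(10) = 2; s(11) = 1; s(12) = 12.
The sequence repeats with period 11.
The value 2 first appears (with i ≥ 2) at s(10).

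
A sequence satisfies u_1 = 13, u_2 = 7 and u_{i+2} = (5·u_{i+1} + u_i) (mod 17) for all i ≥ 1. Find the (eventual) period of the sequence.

Computing terms: u_1 = 13; u_2 = 7; u_3 = 14; u_4 = 9; u_5 = 8; u_6 = 15; u_7 = 15; u_8 = 5; u_9 = 6; u_{10} = 1; u_{11} = 11; u_{12} = 5; u_{13} = 2; u_{14} = 15; u_{15} = 9; u_{16} = 9; u_{17} = 3; u_{18} = 7; u_{19} = 4; u_{20} = 10; u_{21} = 3; u_{22} = 8; u_{23} = 9; u_{24} = 2; u_{25} = 2; u_{26} = 12; u_{27} = 11; u_{28} = 16; u_{29} = 6; u_{30} = 12; u_{31} = 15; u_{32} = 2; u_{33} = 8; u_{34} = 8; u_{35} = 14; u_{36} = 10; u_{37} = 13; u_{38} = 7.
The sequence repeats with period 36.

36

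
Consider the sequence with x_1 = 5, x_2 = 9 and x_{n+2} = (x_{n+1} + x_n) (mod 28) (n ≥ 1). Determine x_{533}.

Listing terms: x_1 = 5, x_2 = 9, x_3 = 14, x_4 = 23, x_5 = 9, x_6 = 4, x_7 = 13, x_8 = 17, x_9 = 2, x_{10} = 19, x_{11} = 21, x_{12} = 12, x_{13} = 5, x_{14} = 17, x_{15} = 22, x_{16} = 11, x_{17} = 5, x_{18} = 16, x_{19} = 21, x_{20} = 9, x_{21} = 2, x_{22} = 11, x_{23} = 13, x_{24} = 24, x_{25} = 9, x_{26} = 5, x_{27} = 14, x_{28} = 19, x_{29} = 5, x_{30} = 24, x_{31} = 1, x_{32} = 25, x_{33} = 26, x_{34} = 23, x_{35} = 21, x_{36} = 16, x_{37} = 9, x_{38} = 25, x_{39} = 6, x_{40} = 3, x_{41} = 9, x_{42} = 12, x_{43} = 21, x_{44} = 5, x_{45} = 26, x_{46} = 3, x_{47} = 1, x_{48} = 4, x_{49} = 5, x_{50} = 9.
The sequence repeats with period 48.
(533 - 1) mod 48 = 4, so x_{533} = x_5 = 9.

9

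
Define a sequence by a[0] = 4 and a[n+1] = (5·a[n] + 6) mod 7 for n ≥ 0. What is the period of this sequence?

We have a[0] = 4,  a[1] = 5,  a[2] = 3,  a[3] = 0,  a[4] = 6,  a[5] = 1,  a[6] = 4.
The sequence repeats with period 6.

6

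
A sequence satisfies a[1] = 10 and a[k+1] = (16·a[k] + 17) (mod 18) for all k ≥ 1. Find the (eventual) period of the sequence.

We have a[1] = 10; a[2] = 15; a[3] = 5; a[4] = 7; a[5] = 3; a[6] = 11; a[7] = 13; a[8] = 9; a[9] = 17; a[10] = 1; a[11] = 15.
Since a[11] = a[2] = 15, the sequence is eventually periodic: after a pre-period of length 1 it cycles with period 9.

9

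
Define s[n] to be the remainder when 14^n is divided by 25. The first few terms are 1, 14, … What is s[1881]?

Computing terms: s[0] = 1,  s[1] = 14,  s[2] = 21,  s[3] = 19,  s[4] = 16,  s[5] = 24,  s[6] = 11,  s[7] = 4,  s[8] = 6,  s[9] = 9,  s[10] = 1.
Since s[10] = s[0] = 1, the sequence is periodic with period 10.
So s[1881] = s[0 + ((1881-0) mod 10)] = s[1] = 14.

14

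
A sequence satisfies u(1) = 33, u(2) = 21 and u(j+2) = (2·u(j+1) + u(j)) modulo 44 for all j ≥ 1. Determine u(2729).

1

Listing terms: u(1) = 33,  u(2) = 21,  u(3) = 31,  u(4) = 39,  u(5) = 21,  u(6) = 37,  u(7) = 7,  u(8) = 7,  u(9) = 21,  u(10) = 5,  u(11) = 31,  u(12) = 23,  u(13) = 33,  u(14) = 1,  u(15) = 35,  u(16) = 27,  u(17) = 1,  u(18) = 29,  u(19) = 15,  u(20) = 15,  u(21) = 1,  u(22) = 17,  u(23) = 35,  u(24) = 43,  u(25) = 33,  u(26) = 21.
Since (u(25), u(26)) = (u(1), u(2)) = (33, 21) (two consecutive terms determine the rest), the sequence is periodic with period 24.
(2729 - 1) mod 24 = 16, so u(2729) = u(17) = 1.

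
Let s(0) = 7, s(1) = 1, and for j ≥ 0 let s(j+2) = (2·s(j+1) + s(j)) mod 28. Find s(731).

Computing terms: s(0) = 7; s(1) = 1; s(2) = 9; s(3) = 19; s(4) = 19; s(5) = 1; s(6) = 21; s(7) = 15; s(8) = 23; s(9) = 5; s(10) = 5; s(11) = 15; s(12) = 7; s(13) = 1.
The sequence repeats with period 12.
So s(731) = s(0 + ((731-0) mod 12)) = s(11) = 15.

15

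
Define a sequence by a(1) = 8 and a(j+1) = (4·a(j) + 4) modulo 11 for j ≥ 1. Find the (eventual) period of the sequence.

5

We have a(1) = 8,  a(2) = 3,  a(3) = 5,  a(4) = 2,  a(5) = 1,  a(6) = 8.
Since a(6) = a(1) = 8, the sequence is periodic with period 5.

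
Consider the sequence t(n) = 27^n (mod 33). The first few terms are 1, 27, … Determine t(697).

t(0) = 1, t(1) = 27, t(2) = 3, t(3) = 15, t(4) = 9, t(5) = 12, t(6) = 27.
Since t(6) = t(1) = 27, the sequence is eventually periodic: after a pre-period of length 1 it cycles with period 5.
For n ≥ 1, t(n) depends only on (n - 1) mod 5. (697 - 1) mod 5 = 1, so t(697) = t(2) = 3.

3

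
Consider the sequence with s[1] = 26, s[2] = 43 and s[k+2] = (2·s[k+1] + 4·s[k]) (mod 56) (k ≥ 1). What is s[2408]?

Listing terms: s[1] = 26, s[2] = 43, s[3] = 22, s[4] = 48, s[5] = 16, s[6] = 0, s[7] = 8, s[8] = 16, s[9] = 8, s[10] = 24, s[11] = 24, s[12] = 32, s[13] = 48, s[14] = 0, s[15] = 24, s[16] = 48, s[17] = 24, s[18] = 16, s[19] = 16, s[20] = 40, s[21] = 32, s[22] = 0, s[23] = 16, s[24] = 32, s[25] = 16, s[26] = 48, s[27] = 48, s[28] = 8, s[29] = 40, s[30] = 0, s[31] = 48, s[32] = 40, s[33] = 48, s[34] = 32, s[35] = 32, s[36] = 24, s[37] = 8, s[38] = 0, s[39] = 32, s[40] = 8, s[41] = 32, s[42] = 40, s[43] = 40, s[44] = 16, s[45] = 24, s[46] = 0, s[47] = 40, s[48] = 24, s[49] = 40, s[50] = 8, s[51] = 8, s[52] = 48, s[53] = 16.
Since (s[52], s[53]) = (s[4], s[5]) = (48, 16) (two consecutive terms determine the rest), the sequence is eventually periodic: after a pre-period of length 3 it cycles with period 48.
For k ≥ 4, s[k] depends only on (k - 4) mod 48. (2408 - 4) mod 48 = 4, so s[2408] = s[8] = 16.

16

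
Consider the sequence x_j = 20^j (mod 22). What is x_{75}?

12

Listing terms: x_0 = 1, x_1 = 20, x_2 = 4, x_3 = 14, x_4 = 16, x_5 = 12, x_6 = 20.
Since x_6 = x_1 = 20, the sequence is eventually periodic: after a pre-period of length 1 it cycles with period 5.
For j ≥ 1, x_j depends only on (j - 1) mod 5. (75 - 1) mod 5 = 4, so x_{75} = x_5 = 12.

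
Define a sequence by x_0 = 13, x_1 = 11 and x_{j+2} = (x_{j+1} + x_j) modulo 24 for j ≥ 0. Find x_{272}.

16

Listing terms: x_0 = 13, x_1 = 11, x_2 = 0, x_3 = 11, x_4 = 11, x_5 = 22, x_6 = 9, x_7 = 7, x_8 = 16, x_9 = 23, x_{10} = 15, x_{11} = 14, x_{12} = 5, x_{13} = 19, x_{14} = 0, x_{15} = 19, x_{16} = 19, x_{17} = 14, x_{18} = 9, x_{19} = 23, x_{20} = 8, x_{21} = 7, x_{22} = 15, x_{23} = 22, x_{24} = 13, x_{25} = 11.
Since (x_{24}, x_{25}) = (x_0, x_1) = (13, 11) (two consecutive terms determine the rest), the sequence is periodic with period 24.
So x_{272} = x_{0 + ((272-0) mod 24)} = x_8 = 16.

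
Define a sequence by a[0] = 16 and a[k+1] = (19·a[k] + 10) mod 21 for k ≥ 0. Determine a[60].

16

Listing terms: a[0] = 16,  a[1] = 20,  a[2] = 12,  a[3] = 7,  a[4] = 17,  a[5] = 18,  a[6] = 16.
Since a[6] = a[0] = 16, the sequence is periodic with period 6.
So a[60] = a[0 + ((60-0) mod 6)] = a[0] = 16.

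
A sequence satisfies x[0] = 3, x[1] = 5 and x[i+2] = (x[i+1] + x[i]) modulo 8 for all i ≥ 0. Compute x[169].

x[0] = 3; x[1] = 5; x[2] = 0; x[3] = 5; x[4] = 5; x[5] = 2; x[6] = 7; x[7] = 1; x[8] = 0; x[9] = 1; x[10] = 1; x[11] = 2; x[12] = 3; x[13] = 5.
The sequence repeats with period 12.
(169 - 0) mod 12 = 1, so x[169] = x[1] = 5.

5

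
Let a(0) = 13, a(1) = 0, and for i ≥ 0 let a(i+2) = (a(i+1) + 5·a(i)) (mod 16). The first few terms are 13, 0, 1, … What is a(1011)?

1

We have a(0) = 13, a(1) = 0, a(2) = 1, a(3) = 1, a(4) = 6, a(5) = 11, a(6) = 9, a(7) = 0, a(8) = 13, a(9) = 13, a(10) = 14, a(11) = 15, a(12) = 5, a(13) = 0, a(14) = 9, a(15) = 9, a(16) = 6, a(17) = 3, a(18) = 1, a(19) = 0, a(20) = 5, a(21) = 5, a(22) = 14, a(23) = 7, a(24) = 13, a(25) = 0.
Since (a(24), a(25)) = (a(0), a(1)) = (13, 0) (two consecutive terms determine the rest), the sequence is periodic with period 24.
(1011 - 0) mod 24 = 3, so a(1011) = a(3) = 1.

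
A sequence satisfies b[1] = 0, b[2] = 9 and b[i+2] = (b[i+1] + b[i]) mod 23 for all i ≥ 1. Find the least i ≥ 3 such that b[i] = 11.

35

We have b[1] = 0; b[2] = 9; b[3] = 9; b[4] = 18; b[5] = 4; b[6] = 22; b[7] = 3; b[8] = 2; b[9] = 5; b[10] = 7; b[11] = 12; b[12] = 19; b[13] = 8; b[14] = 4; b[15] = 12; b[16] = 16; b[17] = 5; b[18] = 21; b[19] = 3; b[20] = 1; b[21] = 4; b[22] = 5; b[23] = 9; b[24] = 14; b[25] = 0; b[26] = 14; b[27] = 14; b[28] = 5; b[29] = 19; b[30] = 1; b[31] = 20; b[32] = 21; b[33] = 18; b[34] = 16; b[35] = 11; b[36] = 4; b[37] = 15; b[38] = 19; b[39] = 11; b[40] = 7; b[41] = 18; b[42] = 2; b[43] = 20; b[44] = 22; b[45] = 19; b[46] = 18; b[47] = 14; b[48] = 9; b[49] = 0; b[50] = 9.
Since (b[49], b[50]) = (b[1], b[2]) = (0, 9) (two consecutive terms determine the rest), the sequence is periodic with period 48.
The value 11 first appears (with i ≥ 3) at b[35].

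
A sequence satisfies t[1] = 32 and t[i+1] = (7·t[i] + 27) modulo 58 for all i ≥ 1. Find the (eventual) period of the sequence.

14

t[1] = 32; t[2] = 19; t[3] = 44; t[4] = 45; t[5] = 52; t[6] = 43; t[7] = 38; t[8] = 3; t[9] = 48; t[10] = 15; t[11] = 16; t[12] = 23; t[13] = 14; t[14] = 9; t[15] = 32.
Since t[15] = t[1] = 32, the sequence is periodic with period 14.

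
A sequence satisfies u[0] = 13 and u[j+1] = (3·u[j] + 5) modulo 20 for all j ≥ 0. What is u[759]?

16

Computing terms: u[0] = 13, u[1] = 4, u[2] = 17, u[3] = 16, u[4] = 13.
Since u[4] = u[0] = 13, the sequence is periodic with period 4.
(759 - 0) mod 4 = 3, so u[759] = u[3] = 16.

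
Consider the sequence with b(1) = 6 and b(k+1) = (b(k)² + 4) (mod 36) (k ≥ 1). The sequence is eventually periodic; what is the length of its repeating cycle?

Listing terms: b(1) = 6, b(2) = 4, b(3) = 20, b(4) = 8, b(5) = 32, b(6) = 20.
Since b(6) = b(3) = 20, the sequence is eventually periodic: after a pre-period of length 2 it cycles with period 3.

3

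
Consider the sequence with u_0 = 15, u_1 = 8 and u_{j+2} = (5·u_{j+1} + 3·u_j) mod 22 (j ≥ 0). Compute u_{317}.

u_0 = 15, u_1 = 8, u_2 = 19, u_3 = 9, u_4 = 14, u_5 = 9, u_6 = 21, u_7 = 0, u_8 = 19, u_9 = 7, u_{10} = 4, u_{11} = 19, u_{12} = 19, u_{13} = 20, u_{14} = 3, u_{15} = 9, u_{16} = 10, u_{17} = 11, u_{18} = 19, u_{19} = 18, u_{20} = 15, u_{21} = 19, u_{22} = 8, u_{23} = 9, u_{24} = 3, u_{25} = 20, u_{26} = 21, u_{27} = 11, u_{28} = 8, u_{29} = 7, u_{30} = 15, u_{31} = 8.
Since (u_{30}, u_{31}) = (u_0, u_1) = (15, 8) (two consecutive terms determine the rest), the sequence is periodic with period 30.
So u_{317} = u_{0 + ((317-0) mod 30)} = u_{17} = 11.

11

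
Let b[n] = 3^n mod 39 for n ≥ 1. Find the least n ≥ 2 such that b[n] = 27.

Listing terms: b[1] = 3; b[2] = 9; b[3] = 27; b[4] = 3.
Since b[4] = b[1] = 3, the sequence is periodic with period 3.
The value 27 first appears (with n ≥ 2) at b[3].

3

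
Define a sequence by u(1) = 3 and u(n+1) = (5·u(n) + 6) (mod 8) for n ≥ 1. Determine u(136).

1

u(1) = 3,  u(2) = 5,  u(3) = 7,  u(4) = 1,  u(5) = 3.
Since u(5) = u(1) = 3, the sequence is periodic with period 4.
(136 - 1) mod 4 = 3, so u(136) = u(4) = 1.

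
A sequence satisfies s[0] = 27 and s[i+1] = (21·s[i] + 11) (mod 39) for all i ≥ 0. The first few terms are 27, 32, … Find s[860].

We have s[0] = 27, s[1] = 32, s[2] = 20, s[3] = 2, s[4] = 14, s[5] = 32.
Since s[5] = s[1] = 32, the sequence is eventually periodic: after a pre-period of length 1 it cycles with period 4.
For i ≥ 1, s[i] depends only on (i - 1) mod 4. (860 - 1) mod 4 = 3, so s[860] = s[4] = 14.

14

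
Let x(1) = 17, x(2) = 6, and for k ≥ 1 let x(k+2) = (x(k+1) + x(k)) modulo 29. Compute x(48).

23

Computing terms: x(1) = 17,  x(2) = 6,  x(3) = 23,  x(4) = 0,  x(5) = 23,  x(6) = 23,  x(7) = 17,  x(8) = 11,  x(9) = 28,  x(10) = 10,  x(11) = 9,  x(12) = 19,  x(13) = 28,  x(14) = 18,  x(15) = 17,  x(16) = 6.
The sequence repeats with period 14.
(48 - 1) mod 14 = 5, so x(48) = x(6) = 23.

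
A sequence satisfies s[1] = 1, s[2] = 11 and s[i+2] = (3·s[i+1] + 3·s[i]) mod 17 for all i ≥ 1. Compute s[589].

13

Computing terms: s[1] = 1, s[2] = 11, s[3] = 2, s[4] = 5, s[5] = 4, s[6] = 10, s[7] = 8, s[8] = 3, s[9] = 16, s[10] = 6, s[11] = 15, s[12] = 12, s[13] = 13, s[14] = 7, s[15] = 9, s[16] = 14, s[17] = 1, s[18] = 11.
Since (s[17], s[18]) = (s[1], s[2]) = (1, 11) (two consecutive terms determine the rest), the sequence is periodic with period 16.
(589 - 1) mod 16 = 12, so s[589] = s[13] = 13.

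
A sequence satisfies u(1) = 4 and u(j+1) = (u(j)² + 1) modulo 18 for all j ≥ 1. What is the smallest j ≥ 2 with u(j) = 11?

6

u(1) = 4; u(2) = 17; u(3) = 2; u(4) = 5; u(5) = 8; u(6) = 11; u(7) = 14; u(8) = 17.
Since u(8) = u(2) = 17, the sequence is eventually periodic: after a pre-period of length 1 it cycles with period 6.
The value 11 first appears (with j ≥ 2) at u(6).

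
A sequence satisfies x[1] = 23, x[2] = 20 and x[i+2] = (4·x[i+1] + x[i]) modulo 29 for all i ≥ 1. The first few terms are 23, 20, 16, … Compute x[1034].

We have x[1] = 23,  x[2] = 20,  x[3] = 16,  x[4] = 26,  x[5] = 4,  x[6] = 13,  x[7] = 27,  x[8] = 5,  x[9] = 18,  x[10] = 19,  x[11] = 7,  x[12] = 18,  x[13] = 21,  x[14] = 15,  x[15] = 23,  x[16] = 20.
Since (x[15], x[16]) = (x[1], x[2]) = (23, 20) (two consecutive terms determine the rest), the sequence is periodic with period 14.
(1034 - 1) mod 14 = 11, so x[1034] = x[12] = 18.

18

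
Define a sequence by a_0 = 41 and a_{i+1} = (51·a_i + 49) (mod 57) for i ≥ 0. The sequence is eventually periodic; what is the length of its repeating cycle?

18

Listing terms: a_0 = 41,  a_1 = 31,  a_2 = 34,  a_3 = 16,  a_4 = 10,  a_5 = 46,  a_6 = 1,  a_7 = 43,  a_8 = 19,  a_9 = 49,  a_{10} = 40,  a_{11} = 37,  a_{12} = 55,  a_{13} = 4,  a_{14} = 25,  a_{15} = 13,  a_{16} = 28,  a_{17} = 52,  a_{18} = 22,  a_{19} = 31.
Since a_{19} = a_1 = 31, the sequence is eventually periodic: after a pre-period of length 1 it cycles with period 18.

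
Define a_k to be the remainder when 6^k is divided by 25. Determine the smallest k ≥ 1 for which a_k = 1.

Computing terms: a_0 = 1,  a_1 = 6,  a_2 = 11,  a_3 = 16,  a_4 = 21,  a_5 = 1.
Since a_5 = a_0 = 1, the sequence is periodic with period 5.
The value 1 next appears (with k ≥ 1) at a_5.

5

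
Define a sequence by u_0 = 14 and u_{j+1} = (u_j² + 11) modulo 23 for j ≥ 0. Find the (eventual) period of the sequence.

3

Computing terms: u_0 = 14,  u_1 = 0,  u_2 = 11,  u_3 = 17,  u_4 = 1,  u_5 = 12,  u_6 = 17.
Since u_6 = u_3 = 17, the sequence is eventually periodic: after a pre-period of length 3 it cycles with period 3.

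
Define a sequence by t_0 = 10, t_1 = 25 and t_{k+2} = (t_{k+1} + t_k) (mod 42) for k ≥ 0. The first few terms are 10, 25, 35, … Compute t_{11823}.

36

We have t_0 = 10; t_1 = 25; t_2 = 35; t_3 = 18; t_4 = 11; t_5 = 29; t_6 = 40; t_7 = 27; t_8 = 25; t_9 = 10; t_{10} = 35; t_{11} = 3; t_{12} = 38; t_{13} = 41; t_{14} = 37; t_{15} = 36; t_{16} = 31; t_{17} = 25; t_{18} = 14; t_{19} = 39; t_{20} = 11; t_{21} = 8; t_{22} = 19; t_{23} = 27; t_{24} = 4; t_{25} = 31; t_{26} = 35; t_{27} = 24; t_{28} = 17; t_{29} = 41; t_{30} = 16; t_{31} = 15; t_{32} = 31; t_{33} = 4; t_{34} = 35; t_{35} = 39; t_{36} = 32; t_{37} = 29; t_{38} = 19; t_{39} = 6; t_{40} = 25; t_{41} = 31; t_{42} = 14; t_{43} = 3; t_{44} = 17; t_{45} = 20; t_{46} = 37; t_{47} = 15; t_{48} = 10; t_{49} = 25.
Since (t_{48}, t_{49}) = (t_0, t_1) = (10, 25) (two consecutive terms determine the rest), the sequence is periodic with period 48.
(11823 - 0) mod 48 = 15, so t_{11823} = t_{15} = 36.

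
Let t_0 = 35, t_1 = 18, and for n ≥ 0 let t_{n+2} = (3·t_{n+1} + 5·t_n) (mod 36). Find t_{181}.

18

Listing terms: t_0 = 35; t_1 = 18; t_2 = 13; t_3 = 21; t_4 = 20; t_5 = 21; t_6 = 19; t_7 = 18; t_8 = 5; t_9 = 33; t_{10} = 16; t_{11} = 33; t_{12} = 35; t_{13} = 18.
Since (t_{12}, t_{13}) = (t_0, t_1) = (35, 18) (two consecutive terms determine the rest), the sequence is periodic with period 12.
(181 - 0) mod 12 = 1, so t_{181} = t_1 = 18.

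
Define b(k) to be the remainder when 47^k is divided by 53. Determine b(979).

24

b(1) = 47, b(2) = 36, b(3) = 49, b(4) = 24, b(5) = 15, b(6) = 16, b(7) = 10, b(8) = 46, b(9) = 42, b(10) = 13, b(11) = 28, b(12) = 44, b(13) = 1, b(14) = 47.
Since b(14) = b(1) = 47, the sequence is periodic with period 13.
(979 - 1) mod 13 = 3, so b(979) = b(4) = 24.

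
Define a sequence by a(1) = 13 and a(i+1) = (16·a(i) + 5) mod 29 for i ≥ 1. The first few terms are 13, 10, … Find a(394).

10

We have a(1) = 13,  a(2) = 10,  a(3) = 20,  a(4) = 6,  a(5) = 14,  a(6) = 26,  a(7) = 15,  a(8) = 13.
The sequence repeats with period 7.
So a(394) = a(1 + ((394-1) mod 7)) = a(2) = 10.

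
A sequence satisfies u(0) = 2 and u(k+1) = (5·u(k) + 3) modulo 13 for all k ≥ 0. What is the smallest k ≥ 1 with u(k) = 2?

We have u(0) = 2; u(1) = 0; u(2) = 3; u(3) = 5; u(4) = 2.
The sequence repeats with period 4.
The value 2 next appears (with k ≥ 1) at u(4).

4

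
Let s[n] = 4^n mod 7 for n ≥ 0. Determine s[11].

2

Listing terms: s[0] = 1; s[1] = 4; s[2] = 2; s[3] = 1.
Since s[3] = s[0] = 1, the sequence is periodic with period 3.
So s[11] = s[0 + ((11-0) mod 3)] = s[2] = 2.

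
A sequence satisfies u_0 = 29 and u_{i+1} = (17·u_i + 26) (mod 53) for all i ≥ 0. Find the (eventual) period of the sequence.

26

u_0 = 29; u_1 = 42; u_2 = 51; u_3 = 45; u_4 = 49; u_5 = 11; u_6 = 1; u_7 = 43; u_8 = 15; u_9 = 16; u_{10} = 33; u_{11} = 4; u_{12} = 41; u_{13} = 34; u_{14} = 21; u_{15} = 12; u_{16} = 18; u_{17} = 14; u_{18} = 52; u_{19} = 9; u_{20} = 20; u_{21} = 48; u_{22} = 47; u_{23} = 30; u_{24} = 6; u_{25} = 22; u_{26} = 29.
Since u_{26} = u_0 = 29, the sequence is periodic with period 26.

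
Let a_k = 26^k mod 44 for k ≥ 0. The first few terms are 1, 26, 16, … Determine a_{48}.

Computing terms: a_0 = 1; a_1 = 26; a_2 = 16; a_3 = 20; a_4 = 36; a_5 = 12; a_6 = 4; a_7 = 16.
Since a_7 = a_2 = 16, the sequence is eventually periodic: after a pre-period of length 2 it cycles with period 5.
For k ≥ 2, a_k depends only on (k - 2) mod 5. (48 - 2) mod 5 = 1, so a_{48} = a_3 = 20.

20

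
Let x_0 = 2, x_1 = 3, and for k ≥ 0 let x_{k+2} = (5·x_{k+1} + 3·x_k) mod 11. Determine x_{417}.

Listing terms: x_0 = 2, x_1 = 3, x_2 = 10, x_3 = 4, x_4 = 6, x_5 = 9, x_6 = 8, x_7 = 1, x_8 = 7, x_9 = 5, x_{10} = 2, x_{11} = 3.
The sequence repeats with period 10.
(417 - 0) mod 10 = 7, so x_{417} = x_7 = 1.

1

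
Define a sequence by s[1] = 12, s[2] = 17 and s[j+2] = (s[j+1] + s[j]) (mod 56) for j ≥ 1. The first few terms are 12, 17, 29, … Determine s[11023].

Computing terms: s[1] = 12, s[2] = 17, s[3] = 29, s[4] = 46, s[5] = 19, s[6] = 9, s[7] = 28, s[8] = 37, s[9] = 9, s[10] = 46, s[11] = 55, s[12] = 45, s[13] = 44, s[14] = 33, s[15] = 21, s[16] = 54, s[17] = 19, s[18] = 17, s[19] = 36, s[20] = 53, s[21] = 33, s[22] = 30, s[23] = 7, s[24] = 37, s[25] = 44, s[26] = 25, s[27] = 13, s[28] = 38, s[29] = 51, s[30] = 33, s[31] = 28, s[32] = 5, s[33] = 33, s[34] = 38, s[35] = 15, s[36] = 53, s[37] = 12, s[38] = 9, s[39] = 21, s[40] = 30, s[41] = 51, s[42] = 25, s[43] = 20, s[44] = 45, s[45] = 9, s[46] = 54, s[47] = 7, s[48] = 5, s[49] = 12, s[50] = 17.
Since (s[49], s[50]) = (s[1], s[2]) = (12, 17) (two consecutive terms determine the rest), the sequence is periodic with period 48.
So s[11023] = s[1 + ((11023-1) mod 48)] = s[31] = 28.

28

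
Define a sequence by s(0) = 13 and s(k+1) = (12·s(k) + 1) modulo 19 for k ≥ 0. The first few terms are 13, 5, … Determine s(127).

5

We have s(0) = 13, s(1) = 5, s(2) = 4, s(3) = 11, s(4) = 0, s(5) = 1, s(6) = 13.
Since s(6) = s(0) = 13, the sequence is periodic with period 6.
(127 - 0) mod 6 = 1, so s(127) = s(1) = 5.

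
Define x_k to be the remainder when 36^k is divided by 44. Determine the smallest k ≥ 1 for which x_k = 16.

x_0 = 1, x_1 = 36, x_2 = 20, x_3 = 16, x_4 = 4, x_5 = 12, x_6 = 36.
Since x_6 = x_1 = 36, the sequence is eventually periodic: after a pre-period of length 1 it cycles with period 5.
The value 16 first appears (with k ≥ 1) at x_3.

3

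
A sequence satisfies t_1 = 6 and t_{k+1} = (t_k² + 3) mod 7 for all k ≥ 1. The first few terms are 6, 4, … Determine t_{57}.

t_1 = 6,  t_2 = 4,  t_3 = 5,  t_4 = 0,  t_5 = 3,  t_6 = 5.
Since t_6 = t_3 = 5, the sequence is eventually periodic: after a pre-period of length 2 it cycles with period 3.
For k ≥ 3, t_k depends only on (k - 3) mod 3. (57 - 3) mod 3 = 0, so t_{57} = t_3 = 5.

5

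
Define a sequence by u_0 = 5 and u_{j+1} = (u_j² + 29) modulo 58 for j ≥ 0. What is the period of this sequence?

6

We have u_0 = 5,  u_1 = 54,  u_2 = 45,  u_3 = 24,  u_4 = 25,  u_5 = 16,  u_6 = 53,  u_7 = 54.
Since u_7 = u_1 = 54, the sequence is eventually periodic: after a pre-period of length 1 it cycles with period 6.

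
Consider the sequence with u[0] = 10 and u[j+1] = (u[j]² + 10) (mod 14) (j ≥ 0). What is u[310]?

Listing terms: u[0] = 10,  u[1] = 12,  u[2] = 0,  u[3] = 10.
The sequence repeats with period 3.
So u[310] = u[0 + ((310-0) mod 3)] = u[1] = 12.

12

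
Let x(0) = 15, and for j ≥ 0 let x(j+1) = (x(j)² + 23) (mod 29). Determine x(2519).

7

We have x(0) = 15, x(1) = 16, x(2) = 18, x(3) = 28, x(4) = 24, x(5) = 19, x(6) = 7, x(7) = 14, x(8) = 16.
Since x(8) = x(1) = 16, the sequence is eventually periodic: after a pre-period of length 1 it cycles with period 7.
For j ≥ 1, x(j) depends only on (j - 1) mod 7. (2519 - 1) mod 7 = 5, so x(2519) = x(6) = 7.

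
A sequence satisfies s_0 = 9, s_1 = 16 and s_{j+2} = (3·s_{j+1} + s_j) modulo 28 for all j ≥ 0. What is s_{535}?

4

We have s_0 = 9; s_1 = 16; s_2 = 1; s_3 = 19; s_4 = 2; s_5 = 25; s_6 = 21; s_7 = 4; s_8 = 5; s_9 = 19; s_{10} = 6; s_{11} = 9; s_{12} = 5; s_{13} = 24; s_{14} = 21; s_{15} = 3; s_{16} = 2; s_{17} = 9; s_{18} = 1; s_{19} = 12; s_{20} = 9; s_{21} = 11; s_{22} = 14; s_{23} = 25; s_{24} = 5; s_{25} = 12; s_{26} = 13; s_{27} = 23; s_{28} = 26; s_{29} = 17; s_{30} = 21; s_{31} = 24; s_{32} = 9; s_{33} = 23; s_{34} = 22; s_{35} = 5; s_{36} = 9; s_{37} = 4; s_{38} = 21; s_{39} = 11; s_{40} = 26; s_{41} = 5; s_{42} = 13; s_{43} = 16; s_{44} = 5; s_{45} = 3; s_{46} = 14; s_{47} = 17; s_{48} = 9; s_{49} = 16.
Since (s_{48}, s_{49}) = (s_0, s_1) = (9, 16) (two consecutive terms determine the rest), the sequence is periodic with period 48.
So s_{535} = s_{0 + ((535-0) mod 48)} = s_7 = 4.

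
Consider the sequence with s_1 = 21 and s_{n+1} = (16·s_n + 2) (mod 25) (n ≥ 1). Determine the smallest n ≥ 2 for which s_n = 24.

20

We have s_1 = 21, s_2 = 13, s_3 = 10, s_4 = 12, s_5 = 19, s_6 = 6, s_7 = 23, s_8 = 20, s_9 = 22, s_{10} = 4, s_{11} = 16, s_{12} = 8, s_{13} = 5, s_{14} = 7, s_{15} = 14, s_{16} = 1, s_{17} = 18, s_{18} = 15, s_{19} = 17, s_{20} = 24, s_{21} = 11, s_{22} = 3, s_{23} = 0, s_{24} = 2, s_{25} = 9, s_{26} = 21.
Since s_{26} = s_1 = 21, the sequence is periodic with period 25.
The value 24 first appears (with n ≥ 2) at s_{20}.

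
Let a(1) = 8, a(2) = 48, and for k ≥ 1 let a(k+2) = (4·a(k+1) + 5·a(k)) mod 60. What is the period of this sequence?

a(1) = 8, a(2) = 48, a(3) = 52, a(4) = 28, a(5) = 12, a(6) = 8, a(7) = 32, a(8) = 48, a(9) = 52.
Since (a(8), a(9)) = (a(2), a(3)) = (48, 52) (two consecutive terms determine the rest), the sequence is eventually periodic: after a pre-period of length 1 it cycles with period 6.

6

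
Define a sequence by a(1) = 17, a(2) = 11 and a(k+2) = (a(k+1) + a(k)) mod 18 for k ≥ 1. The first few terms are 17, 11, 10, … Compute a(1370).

Computing terms: a(1) = 17,  a(2) = 11,  a(3) = 10,  a(4) = 3,  a(5) = 13,  a(6) = 16,  a(7) = 11,  a(8) = 9,  a(9) = 2,  a(10) = 11,  a(11) = 13,  a(12) = 6,  a(13) = 1,  a(14) = 7,  a(15) = 8,  a(16) = 15,  a(17) = 5,  a(18) = 2,  a(19) = 7,  a(20) = 9,  a(21) = 16,  a(22) = 7,  a(23) = 5,  a(24) = 12,  a(25) = 17,  a(26) = 11.
The sequence repeats with period 24.
So a(1370) = a(1 + ((1370-1) mod 24)) = a(2) = 11.

11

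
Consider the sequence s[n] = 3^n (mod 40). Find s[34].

Listing terms: s[0] = 1; s[1] = 3; s[2] = 9; s[3] = 27; s[4] = 1.
The sequence repeats with period 4.
So s[34] = s[0 + ((34-0) mod 4)] = s[2] = 9.

9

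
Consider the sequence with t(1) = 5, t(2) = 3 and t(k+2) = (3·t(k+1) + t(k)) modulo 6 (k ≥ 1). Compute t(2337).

2

t(1) = 5,  t(2) = 3,  t(3) = 2,  t(4) = 3,  t(5) = 5,  t(6) = 0,  t(7) = 5,  t(8) = 3.
Since (t(7), t(8)) = (t(1), t(2)) = (5, 3) (two consecutive terms determine the rest), the sequence is periodic with period 6.
(2337 - 1) mod 6 = 2, so t(2337) = t(3) = 2.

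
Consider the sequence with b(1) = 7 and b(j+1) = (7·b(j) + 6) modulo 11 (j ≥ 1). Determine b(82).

Listing terms: b(1) = 7, b(2) = 0, b(3) = 6, b(4) = 4, b(5) = 1, b(6) = 2, b(7) = 9, b(8) = 3, b(9) = 5, b(10) = 8, b(11) = 7.
Since b(11) = b(1) = 7, the sequence is periodic with period 10.
So b(82) = b(1 + ((82-1) mod 10)) = b(2) = 0.

0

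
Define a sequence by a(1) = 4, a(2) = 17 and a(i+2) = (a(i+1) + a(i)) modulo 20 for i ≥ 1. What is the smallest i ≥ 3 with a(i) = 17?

We have a(1) = 4, a(2) = 17, a(3) = 1, a(4) = 18, a(5) = 19, a(6) = 17, a(7) = 16, a(8) = 13, a(9) = 9, a(10) = 2, a(11) = 11, a(12) = 13, a(13) = 4, a(14) = 17.
The sequence repeats with period 12.
The value 17 first appears (with i ≥ 3) at a(6).

6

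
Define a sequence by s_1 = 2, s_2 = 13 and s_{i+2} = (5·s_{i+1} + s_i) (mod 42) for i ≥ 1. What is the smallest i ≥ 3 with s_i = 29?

We have s_1 = 2, s_2 = 13, s_3 = 25, s_4 = 12, s_5 = 1, s_6 = 17, s_7 = 2, s_8 = 27, s_9 = 11, s_{10} = 40, s_{11} = 1, s_{12} = 3, s_{13} = 16, s_{14} = 41, s_{15} = 11, s_{16} = 12, s_{17} = 29, s_{18} = 31, s_{19} = 16, s_{20} = 27, s_{21} = 25, s_{22} = 26, s_{23} = 29, s_{24} = 3, s_{25} = 2, s_{26} = 13.
The sequence repeats with period 24.
The value 29 first appears (with i ≥ 3) at s_{17}.

17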